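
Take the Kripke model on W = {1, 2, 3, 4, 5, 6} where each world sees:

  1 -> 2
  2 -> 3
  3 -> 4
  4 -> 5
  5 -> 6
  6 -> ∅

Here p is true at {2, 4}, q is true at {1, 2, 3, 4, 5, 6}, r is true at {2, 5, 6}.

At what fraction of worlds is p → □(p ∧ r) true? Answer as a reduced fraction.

2/3

1: p is F, □(p ∧ r) is T. ✓
2: p is T, □(p ∧ r) is F. ✗
3: p is F, □(p ∧ r) is F. ✓
4: p is T, □(p ∧ r) is F. ✗
5: p is F, □(p ∧ r) is F. ✓
6: p is F, □(p ∧ r) is T. ✓
That's 4 of 6 worlds, so 4/6 = 2/3.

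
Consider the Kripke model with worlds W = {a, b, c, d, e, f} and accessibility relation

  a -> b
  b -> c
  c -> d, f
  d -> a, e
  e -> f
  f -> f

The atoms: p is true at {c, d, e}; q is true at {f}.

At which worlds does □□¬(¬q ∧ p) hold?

a: successors {b}; □¬(¬q ∧ p) there: b:F. ✗
b: successors {c}; □¬(¬q ∧ p) there: c:F. ✗
c: successors {d, f}; □¬(¬q ∧ p) there: d:F, f:T. ✗
d: successors {a, e}; □¬(¬q ∧ p) there: a:T, e:T. ✓
e: successors {f}; □¬(¬q ∧ p) there: f:T. ✓
f: successors {f}; □¬(¬q ∧ p) there: f:T. ✓

{d, e, f}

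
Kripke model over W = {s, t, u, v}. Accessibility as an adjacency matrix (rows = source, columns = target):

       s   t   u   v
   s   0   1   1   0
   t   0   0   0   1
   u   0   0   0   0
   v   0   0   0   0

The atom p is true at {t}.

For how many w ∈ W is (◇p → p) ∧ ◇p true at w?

s: ◇p → p is F, ◇p is T. ✗
t: ◇p → p is T, ◇p is F. ✗
u: ◇p → p is T, ◇p is F. ✗
v: ◇p → p is T, ◇p is F. ✗
Satisfying worlds: ∅.

0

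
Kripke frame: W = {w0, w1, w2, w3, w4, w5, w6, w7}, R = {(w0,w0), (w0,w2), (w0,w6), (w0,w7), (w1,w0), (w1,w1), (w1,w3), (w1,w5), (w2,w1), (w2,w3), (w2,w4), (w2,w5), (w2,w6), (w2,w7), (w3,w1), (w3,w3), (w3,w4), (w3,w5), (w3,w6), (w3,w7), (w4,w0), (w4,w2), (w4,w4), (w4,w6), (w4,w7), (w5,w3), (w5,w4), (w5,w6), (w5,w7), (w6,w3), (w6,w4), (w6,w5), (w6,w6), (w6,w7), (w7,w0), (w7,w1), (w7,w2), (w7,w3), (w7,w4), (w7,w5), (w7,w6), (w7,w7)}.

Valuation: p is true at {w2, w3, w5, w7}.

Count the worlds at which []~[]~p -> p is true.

w0: []~[]~p is T, p is F. ✗
w1: []~[]~p is T, p is F. ✗
w2: []~[]~p is T, p is T. ✓
w3: []~[]~p is T, p is T. ✓
w4: []~[]~p is T, p is F. ✗
w5: []~[]~p is T, p is T. ✓
w6: []~[]~p is T, p is F. ✗
w7: []~[]~p is T, p is T. ✓
Satisfying worlds: {w2, w3, w5, w7}.

4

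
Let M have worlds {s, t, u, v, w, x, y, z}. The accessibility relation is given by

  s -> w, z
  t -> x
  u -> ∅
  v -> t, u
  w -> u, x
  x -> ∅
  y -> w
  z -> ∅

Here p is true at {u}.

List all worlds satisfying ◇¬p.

s: successors {w, z}; ¬p there: w:T, z:T. ✓
t: successors {x}; ¬p there: x:T. ✓
u: no successors, so ◇¬p fails. ✗
v: successors {t, u}; ¬p there: t:T, u:F. ✓
w: successors {u, x}; ¬p there: u:F, x:T. ✓
x: no successors, so ◇¬p fails. ✗
y: successors {w}; ¬p there: w:T. ✓
z: no successors, so ◇¬p fails. ✗

{s, t, v, w, y}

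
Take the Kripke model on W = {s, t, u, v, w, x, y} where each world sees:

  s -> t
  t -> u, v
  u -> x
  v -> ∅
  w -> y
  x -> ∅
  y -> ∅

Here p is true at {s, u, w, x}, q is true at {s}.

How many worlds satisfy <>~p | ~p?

s: <>~p is T, ~p is F. ✓
t: <>~p is T, ~p is T. ✓
u: <>~p is F, ~p is F. ✗
v: <>~p is F, ~p is T. ✓
w: <>~p is T, ~p is F. ✓
x: <>~p is F, ~p is F. ✗
y: <>~p is F, ~p is T. ✓
Satisfying worlds: {s, t, v, w, y}.

5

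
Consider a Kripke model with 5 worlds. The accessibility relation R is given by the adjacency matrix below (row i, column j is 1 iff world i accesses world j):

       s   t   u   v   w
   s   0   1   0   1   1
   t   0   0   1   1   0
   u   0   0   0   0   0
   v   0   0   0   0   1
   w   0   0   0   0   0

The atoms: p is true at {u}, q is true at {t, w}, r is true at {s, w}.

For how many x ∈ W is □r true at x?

3

s: successors {t, v, w}; r there: t:F, v:F, w:T. ✗
t: successors {u, v}; r there: u:F, v:F. ✗
u: no successors, so □r holds vacuously. ✓
v: successors {w}; r there: w:T. ✓
w: no successors, so □r holds vacuously. ✓
Satisfying worlds: {u, v, w}.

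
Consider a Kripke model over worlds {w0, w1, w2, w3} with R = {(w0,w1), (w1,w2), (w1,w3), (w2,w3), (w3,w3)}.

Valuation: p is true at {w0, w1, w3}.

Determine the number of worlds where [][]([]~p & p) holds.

0

w0: successors {w1}; []([]~p & p) there: w1:F. ✗
w1: successors {w2, w3}; []([]~p & p) there: w2:F, w3:F. ✗
w2: successors {w3}; []([]~p & p) there: w3:F. ✗
w3: successors {w3}; []([]~p & p) there: w3:F. ✗
Satisfying worlds: ∅.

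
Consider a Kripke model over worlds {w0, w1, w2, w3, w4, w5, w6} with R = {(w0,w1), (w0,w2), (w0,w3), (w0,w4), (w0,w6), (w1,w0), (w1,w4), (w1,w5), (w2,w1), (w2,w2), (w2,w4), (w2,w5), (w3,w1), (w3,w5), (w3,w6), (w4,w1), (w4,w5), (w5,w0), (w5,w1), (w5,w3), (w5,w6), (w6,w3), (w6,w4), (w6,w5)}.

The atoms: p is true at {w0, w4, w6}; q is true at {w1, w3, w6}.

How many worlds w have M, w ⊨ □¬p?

1

w0: successors {w1, w2, w3, w4, w6}; ¬p there: w1:T, w2:T, w3:T, w4:F, w6:F. ✗
w1: successors {w0, w4, w5}; ¬p there: w0:F, w4:F, w5:T. ✗
w2: successors {w1, w2, w4, w5}; ¬p there: w1:T, w2:T, w4:F, w5:T. ✗
w3: successors {w1, w5, w6}; ¬p there: w1:T, w5:T, w6:F. ✗
w4: successors {w1, w5}; ¬p there: w1:T, w5:T. ✓
w5: successors {w0, w1, w3, w6}; ¬p there: w0:F, w1:T, w3:T, w6:F. ✗
w6: successors {w3, w4, w5}; ¬p there: w3:T, w4:F, w5:T. ✗
Satisfying worlds: {w4}.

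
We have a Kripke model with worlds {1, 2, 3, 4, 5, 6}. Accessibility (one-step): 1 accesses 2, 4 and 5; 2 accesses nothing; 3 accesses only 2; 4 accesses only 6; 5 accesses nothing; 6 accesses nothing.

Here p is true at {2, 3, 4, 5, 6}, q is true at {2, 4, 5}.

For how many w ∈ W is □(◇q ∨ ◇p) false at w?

1: successors {2, 4, 5}; ◇q ∨ ◇p there: 2:F, 4:T, 5:F. ✗
2: no successors, so □(◇q ∨ ◇p) holds vacuously. ✓
3: successors {2}; ◇q ∨ ◇p there: 2:F. ✗
4: successors {6}; ◇q ∨ ◇p there: 6:F. ✗
5: no successors, so □(◇q ∨ ◇p) holds vacuously. ✓
6: no successors, so □(◇q ∨ ◇p) holds vacuously. ✓
Satisfying worlds: {2, 5, 6}.
So □(◇q ∨ ◇p) fails at the other 3 worlds.

3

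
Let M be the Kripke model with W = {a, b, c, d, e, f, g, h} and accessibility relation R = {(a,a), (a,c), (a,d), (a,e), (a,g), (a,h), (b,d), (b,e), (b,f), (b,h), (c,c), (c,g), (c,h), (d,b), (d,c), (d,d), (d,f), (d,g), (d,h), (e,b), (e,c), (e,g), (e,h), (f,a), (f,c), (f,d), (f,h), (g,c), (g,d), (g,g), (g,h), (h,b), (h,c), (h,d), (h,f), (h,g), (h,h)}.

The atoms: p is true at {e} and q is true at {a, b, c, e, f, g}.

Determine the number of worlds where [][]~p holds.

3

a: successors {a, c, d, e, g, h}; []~p there: a:F, c:T, d:T, e:T, g:T, h:T. ✗
b: successors {d, e, f, h}; []~p there: d:T, e:T, f:T, h:T. ✓
c: successors {c, g, h}; []~p there: c:T, g:T, h:T. ✓
d: successors {b, c, d, f, g, h}; []~p there: b:F, c:T, d:T, f:T, g:T, h:T. ✗
e: successors {b, c, g, h}; []~p there: b:F, c:T, g:T, h:T. ✗
f: successors {a, c, d, h}; []~p there: a:F, c:T, d:T, h:T. ✗
g: successors {c, d, g, h}; []~p there: c:T, d:T, g:T, h:T. ✓
h: successors {b, c, d, f, g, h}; []~p there: b:F, c:T, d:T, f:T, g:T, h:T. ✗
Satisfying worlds: {b, c, g}.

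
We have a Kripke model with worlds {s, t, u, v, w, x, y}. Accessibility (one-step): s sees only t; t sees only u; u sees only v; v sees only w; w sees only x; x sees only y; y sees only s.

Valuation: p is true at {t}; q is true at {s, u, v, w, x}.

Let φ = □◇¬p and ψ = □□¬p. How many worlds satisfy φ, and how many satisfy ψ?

For □◇¬p:
s: successors {t}; ◇¬p there: t:T. ✓
t: successors {u}; ◇¬p there: u:T. ✓
u: successors {v}; ◇¬p there: v:T. ✓
v: successors {w}; ◇¬p there: w:T. ✓
w: successors {x}; ◇¬p there: x:T. ✓
x: successors {y}; ◇¬p there: y:T. ✓
y: successors {s}; ◇¬p there: s:F. ✗
— 6 worlds.
For □□¬p:
s: successors {t}; □¬p there: t:T. ✓
t: successors {u}; □¬p there: u:T. ✓
u: successors {v}; □¬p there: v:T. ✓
v: successors {w}; □¬p there: w:T. ✓
w: successors {x}; □¬p there: x:T. ✓
x: successors {y}; □¬p there: y:T. ✓
y: successors {s}; □¬p there: s:F. ✗
— 6 worlds.

6 and 6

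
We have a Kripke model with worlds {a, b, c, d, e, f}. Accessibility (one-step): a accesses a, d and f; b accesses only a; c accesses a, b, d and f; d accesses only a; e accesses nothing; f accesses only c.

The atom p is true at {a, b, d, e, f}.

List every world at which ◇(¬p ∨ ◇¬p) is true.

{a, c, f}

a: successors {a, d, f}; ¬p ∨ ◇¬p there: a:F, d:F, f:T. ✓
b: successors {a}; ¬p ∨ ◇¬p there: a:F. ✗
c: successors {a, b, d, f}; ¬p ∨ ◇¬p there: a:F, b:F, d:F, f:T. ✓
d: successors {a}; ¬p ∨ ◇¬p there: a:F. ✗
e: no successors, so ◇(¬p ∨ ◇¬p) fails. ✗
f: successors {c}; ¬p ∨ ◇¬p there: c:T. ✓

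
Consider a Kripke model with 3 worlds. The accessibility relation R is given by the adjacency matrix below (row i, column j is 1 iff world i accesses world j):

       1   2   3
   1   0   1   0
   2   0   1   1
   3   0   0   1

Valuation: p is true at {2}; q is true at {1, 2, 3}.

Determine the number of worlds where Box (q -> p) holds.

1

1: successors {2}; q -> p there: 2:T. ✓
2: successors {2, 3}; q -> p there: 2:T, 3:F. ✗
3: successors {3}; q -> p there: 3:F. ✗
Satisfying worlds: {1}.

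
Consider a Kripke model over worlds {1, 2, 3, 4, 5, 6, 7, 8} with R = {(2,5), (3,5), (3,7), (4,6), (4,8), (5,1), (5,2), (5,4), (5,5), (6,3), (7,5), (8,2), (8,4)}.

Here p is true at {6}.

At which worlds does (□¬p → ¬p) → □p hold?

{1, 6}

1: □¬p → ¬p is T, □p is T. ✓
2: □¬p → ¬p is T, □p is F. ✗
3: □¬p → ¬p is T, □p is F. ✗
4: □¬p → ¬p is T, □p is F. ✗
5: □¬p → ¬p is T, □p is F. ✗
6: □¬p → ¬p is F, □p is F. ✓
7: □¬p → ¬p is T, □p is F. ✗
8: □¬p → ¬p is T, □p is F. ✗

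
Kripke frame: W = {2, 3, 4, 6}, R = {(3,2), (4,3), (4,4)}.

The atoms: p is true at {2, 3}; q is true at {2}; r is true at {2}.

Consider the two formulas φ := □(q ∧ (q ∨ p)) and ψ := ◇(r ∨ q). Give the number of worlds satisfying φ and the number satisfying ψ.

3 and 1

For □(q ∧ (q ∨ p)):
2: no successors, so □(q ∧ (q ∨ p)) holds vacuously. ✓
3: successors {2}; q ∧ (q ∨ p) there: 2:T. ✓
4: successors {3, 4}; q ∧ (q ∨ p) there: 3:F, 4:F. ✗
6: no successors, so □(q ∧ (q ∨ p)) holds vacuously. ✓
— 3 worlds.
For ◇(r ∨ q):
2: no successors, so ◇(r ∨ q) fails. ✗
3: successors {2}; r ∨ q there: 2:T. ✓
4: successors {3, 4}; r ∨ q there: 3:F, 4:F. ✗
6: no successors, so ◇(r ∨ q) fails. ✗
— 1 world.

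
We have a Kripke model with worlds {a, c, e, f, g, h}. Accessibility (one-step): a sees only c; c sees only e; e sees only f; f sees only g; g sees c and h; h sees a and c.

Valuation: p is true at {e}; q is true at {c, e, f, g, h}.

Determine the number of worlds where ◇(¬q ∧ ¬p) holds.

1

a: successors {c}; ¬q ∧ ¬p there: c:F. ✗
c: successors {e}; ¬q ∧ ¬p there: e:F. ✗
e: successors {f}; ¬q ∧ ¬p there: f:F. ✗
f: successors {g}; ¬q ∧ ¬p there: g:F. ✗
g: successors {c, h}; ¬q ∧ ¬p there: c:F, h:F. ✗
h: successors {a, c}; ¬q ∧ ¬p there: a:T, c:F. ✓
Satisfying worlds: {h}.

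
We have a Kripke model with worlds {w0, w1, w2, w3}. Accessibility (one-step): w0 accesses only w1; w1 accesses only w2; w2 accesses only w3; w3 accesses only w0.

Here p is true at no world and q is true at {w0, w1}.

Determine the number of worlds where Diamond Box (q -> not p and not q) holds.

2

w0: successors {w1}; Box (q -> not p and not q) there: w1:T. ✓
w1: successors {w2}; Box (q -> not p and not q) there: w2:T. ✓
w2: successors {w3}; Box (q -> not p and not q) there: w3:F. ✗
w3: successors {w0}; Box (q -> not p and not q) there: w0:F. ✗
Satisfying worlds: {w0, w1}.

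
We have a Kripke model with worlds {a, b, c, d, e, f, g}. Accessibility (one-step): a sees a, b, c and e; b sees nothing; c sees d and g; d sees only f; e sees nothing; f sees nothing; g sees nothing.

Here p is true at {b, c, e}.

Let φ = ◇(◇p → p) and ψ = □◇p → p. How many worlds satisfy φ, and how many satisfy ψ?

For ◇(◇p → p):
a: successors {a, b, c, e}; ◇p → p there: a:F, b:T, c:T, e:T. ✓
b: no successors, so ◇(◇p → p) fails. ✗
c: successors {d, g}; ◇p → p there: d:T, g:T. ✓
d: successors {f}; ◇p → p there: f:T. ✓
e: no successors, so ◇(◇p → p) fails. ✗
f: no successors, so ◇(◇p → p) fails. ✗
g: no successors, so ◇(◇p → p) fails. ✗
— 3 worlds.
For □◇p → p:
a: □◇p is F, p is F. ✓
b: □◇p is T, p is T. ✓
c: □◇p is F, p is T. ✓
d: □◇p is F, p is F. ✓
e: □◇p is T, p is T. ✓
f: □◇p is T, p is F. ✗
g: □◇p is T, p is F. ✗
— 5 worlds.

3 and 5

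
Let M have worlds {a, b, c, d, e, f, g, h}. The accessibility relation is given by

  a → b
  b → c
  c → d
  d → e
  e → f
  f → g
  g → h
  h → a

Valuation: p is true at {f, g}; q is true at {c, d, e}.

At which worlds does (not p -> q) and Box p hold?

a: not p -> q is F, Box p is F. ✗
b: not p -> q is F, Box p is F. ✗
c: not p -> q is T, Box p is F. ✗
d: not p -> q is T, Box p is F. ✗
e: not p -> q is T, Box p is T. ✓
f: not p -> q is T, Box p is T. ✓
g: not p -> q is T, Box p is F. ✗
h: not p -> q is F, Box p is F. ✗

{e, f}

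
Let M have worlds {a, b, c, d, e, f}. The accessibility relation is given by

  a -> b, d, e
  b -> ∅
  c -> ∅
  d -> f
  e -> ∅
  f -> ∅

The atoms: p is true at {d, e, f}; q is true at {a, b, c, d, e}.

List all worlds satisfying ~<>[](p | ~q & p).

a: <>[](p | ~q & p) is T. ✗
b: <>[](p | ~q & p) is F. ✓
c: <>[](p | ~q & p) is F. ✓
d: <>[](p | ~q & p) is T. ✗
e: <>[](p | ~q & p) is F. ✓
f: <>[](p | ~q & p) is F. ✓

{b, c, e, f}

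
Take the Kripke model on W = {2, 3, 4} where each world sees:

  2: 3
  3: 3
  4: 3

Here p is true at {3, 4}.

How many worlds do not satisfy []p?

0

2: successors {3}; p there: 3:T. ✓
3: successors {3}; p there: 3:T. ✓
4: successors {3}; p there: 3:T. ✓
Satisfying worlds: {2, 3, 4}.
So []p fails at the other 0 worlds.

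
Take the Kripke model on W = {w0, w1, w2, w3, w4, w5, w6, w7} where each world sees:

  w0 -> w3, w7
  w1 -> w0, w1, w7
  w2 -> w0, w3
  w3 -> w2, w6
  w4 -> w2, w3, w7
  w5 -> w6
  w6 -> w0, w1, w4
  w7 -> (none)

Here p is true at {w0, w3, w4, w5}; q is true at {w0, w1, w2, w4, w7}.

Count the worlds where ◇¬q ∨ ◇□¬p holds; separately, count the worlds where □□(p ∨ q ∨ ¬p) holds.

For ◇¬q ∨ ◇□¬p:
w0: ◇¬q is T, ◇□¬p is T. ✓
w1: ◇¬q is F, ◇□¬p is T. ✓
w2: ◇¬q is T, ◇□¬p is T. ✓
w3: ◇¬q is T, ◇□¬p is F. ✓
w4: ◇¬q is T, ◇□¬p is T. ✓
w5: ◇¬q is T, ◇□¬p is F. ✓
w6: ◇¬q is F, ◇□¬p is F. ✗
w7: ◇¬q is F, ◇□¬p is F. ✗
— 6 worlds.
For □□(p ∨ q ∨ ¬p):
w0: successors {w3, w7}; □(p ∨ q ∨ ¬p) there: w3:T, w7:T. ✓
w1: successors {w0, w1, w7}; □(p ∨ q ∨ ¬p) there: w0:T, w1:T, w7:T. ✓
w2: successors {w0, w3}; □(p ∨ q ∨ ¬p) there: w0:T, w3:T. ✓
w3: successors {w2, w6}; □(p ∨ q ∨ ¬p) there: w2:T, w6:T. ✓
w4: successors {w2, w3, w7}; □(p ∨ q ∨ ¬p) there: w2:T, w3:T, w7:T. ✓
w5: successors {w6}; □(p ∨ q ∨ ¬p) there: w6:T. ✓
w6: successors {w0, w1, w4}; □(p ∨ q ∨ ¬p) there: w0:T, w1:T, w4:T. ✓
w7: no successors, so □□(p ∨ q ∨ ¬p) holds vacuously. ✓
— 8 worlds.

6 and 8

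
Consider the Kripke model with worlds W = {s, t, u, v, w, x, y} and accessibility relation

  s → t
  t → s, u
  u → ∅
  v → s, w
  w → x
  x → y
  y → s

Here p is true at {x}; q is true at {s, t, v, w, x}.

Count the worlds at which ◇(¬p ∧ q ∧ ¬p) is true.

s: successors {t}; ¬p ∧ q ∧ ¬p there: t:T. ✓
t: successors {s, u}; ¬p ∧ q ∧ ¬p there: s:T, u:F. ✓
u: no successors, so ◇(¬p ∧ q ∧ ¬p) fails. ✗
v: successors {s, w}; ¬p ∧ q ∧ ¬p there: s:T, w:T. ✓
w: successors {x}; ¬p ∧ q ∧ ¬p there: x:F. ✗
x: successors {y}; ¬p ∧ q ∧ ¬p there: y:F. ✗
y: successors {s}; ¬p ∧ q ∧ ¬p there: s:T. ✓
Satisfying worlds: {s, t, v, y}.

4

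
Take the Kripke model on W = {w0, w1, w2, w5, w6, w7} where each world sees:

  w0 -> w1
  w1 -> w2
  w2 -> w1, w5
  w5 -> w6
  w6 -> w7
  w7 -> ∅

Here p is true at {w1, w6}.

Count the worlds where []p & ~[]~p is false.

w0: []p is T, ~[]~p is T. ✓
w1: []p is F, ~[]~p is F. ✗
w2: []p is F, ~[]~p is T. ✗
w5: []p is T, ~[]~p is T. ✓
w6: []p is F, ~[]~p is F. ✗
w7: []p is T, ~[]~p is F. ✗
Satisfying worlds: {w0, w5}.
So []p & ~[]~p fails at the other 4 worlds.

4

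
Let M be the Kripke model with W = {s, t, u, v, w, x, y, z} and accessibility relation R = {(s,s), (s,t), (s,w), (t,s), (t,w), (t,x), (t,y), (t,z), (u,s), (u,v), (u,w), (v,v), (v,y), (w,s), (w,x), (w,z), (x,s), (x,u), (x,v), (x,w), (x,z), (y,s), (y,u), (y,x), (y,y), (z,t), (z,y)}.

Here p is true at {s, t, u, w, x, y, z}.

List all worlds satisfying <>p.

s: successors {s, t, w}; p there: s:T, t:T, w:T. ✓
t: successors {s, w, x, y, z}; p there: s:T, w:T, x:T, y:T, z:T. ✓
u: successors {s, v, w}; p there: s:T, v:F, w:T. ✓
v: successors {v, y}; p there: v:F, y:T. ✓
w: successors {s, x, z}; p there: s:T, x:T, z:T. ✓
x: successors {s, u, v, w, z}; p there: s:T, u:T, v:F, w:T, z:T. ✓
y: successors {s, u, x, y}; p there: s:T, u:T, x:T, y:T. ✓
z: successors {t, y}; p there: t:T, y:T. ✓

{s, t, u, v, w, x, y, z}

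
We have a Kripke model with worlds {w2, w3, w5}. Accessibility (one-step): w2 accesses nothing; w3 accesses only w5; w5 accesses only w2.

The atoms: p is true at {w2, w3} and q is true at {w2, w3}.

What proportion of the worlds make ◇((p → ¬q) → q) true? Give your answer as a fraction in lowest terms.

w2: no successors, so ◇((p → ¬q) → q) fails. ✗
w3: successors {w5}; (p → ¬q) → q there: w5:F. ✗
w5: successors {w2}; (p → ¬q) → q there: w2:T. ✓
That's 1 of 3 worlds, so 1/3.

1/3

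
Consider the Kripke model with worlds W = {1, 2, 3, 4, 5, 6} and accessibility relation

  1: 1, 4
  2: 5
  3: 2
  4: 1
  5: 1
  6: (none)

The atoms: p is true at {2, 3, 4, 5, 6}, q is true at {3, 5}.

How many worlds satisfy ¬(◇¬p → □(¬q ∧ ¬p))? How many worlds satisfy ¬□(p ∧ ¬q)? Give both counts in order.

For ¬(◇¬p → □(¬q ∧ ¬p)):
1: ◇¬p → □(¬q ∧ ¬p) is F. ✓
2: ◇¬p → □(¬q ∧ ¬p) is T. ✗
3: ◇¬p → □(¬q ∧ ¬p) is T. ✗
4: ◇¬p → □(¬q ∧ ¬p) is T. ✗
5: ◇¬p → □(¬q ∧ ¬p) is T. ✗
6: ◇¬p → □(¬q ∧ ¬p) is T. ✗
— 1 world.
For ¬□(p ∧ ¬q):
1: □(p ∧ ¬q) is F. ✓
2: □(p ∧ ¬q) is F. ✓
3: □(p ∧ ¬q) is T. ✗
4: □(p ∧ ¬q) is F. ✓
5: □(p ∧ ¬q) is F. ✓
6: □(p ∧ ¬q) is T. ✗
— 4 worlds.

1 and 4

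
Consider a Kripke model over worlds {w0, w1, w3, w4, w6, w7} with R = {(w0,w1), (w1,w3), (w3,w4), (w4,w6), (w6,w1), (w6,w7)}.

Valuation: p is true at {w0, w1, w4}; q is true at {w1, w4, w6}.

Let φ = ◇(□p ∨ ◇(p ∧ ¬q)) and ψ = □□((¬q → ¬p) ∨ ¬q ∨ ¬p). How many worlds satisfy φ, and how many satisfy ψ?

For ◇(□p ∨ ◇(p ∧ ¬q)):
w0: successors {w1}; □p ∨ ◇(p ∧ ¬q) there: w1:F. ✗
w1: successors {w3}; □p ∨ ◇(p ∧ ¬q) there: w3:T. ✓
w3: successors {w4}; □p ∨ ◇(p ∧ ¬q) there: w4:F. ✗
w4: successors {w6}; □p ∨ ◇(p ∧ ¬q) there: w6:F. ✗
w6: successors {w1, w7}; □p ∨ ◇(p ∧ ¬q) there: w1:F, w7:T. ✓
w7: no successors, so ◇(□p ∨ ◇(p ∧ ¬q)) fails. ✗
— 2 worlds.
For □□((¬q → ¬p) ∨ ¬q ∨ ¬p):
w0: successors {w1}; □((¬q → ¬p) ∨ ¬q ∨ ¬p) there: w1:T. ✓
w1: successors {w3}; □((¬q → ¬p) ∨ ¬q ∨ ¬p) there: w3:T. ✓
w3: successors {w4}; □((¬q → ¬p) ∨ ¬q ∨ ¬p) there: w4:T. ✓
w4: successors {w6}; □((¬q → ¬p) ∨ ¬q ∨ ¬p) there: w6:T. ✓
w6: successors {w1, w7}; □((¬q → ¬p) ∨ ¬q ∨ ¬p) there: w1:T, w7:T. ✓
w7: no successors, so □□((¬q → ¬p) ∨ ¬q ∨ ¬p) holds vacuously. ✓
— 6 worlds.

2 and 6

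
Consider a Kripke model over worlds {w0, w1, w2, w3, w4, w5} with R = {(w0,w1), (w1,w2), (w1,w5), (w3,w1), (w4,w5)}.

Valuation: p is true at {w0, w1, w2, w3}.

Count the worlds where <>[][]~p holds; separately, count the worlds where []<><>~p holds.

4 and 2

For <>[][]~p:
w0: successors {w1}; [][]~p there: w1:T. ✓
w1: successors {w2, w5}; [][]~p there: w2:T, w5:T. ✓
w2: no successors, so <>[][]~p fails. ✗
w3: successors {w1}; [][]~p there: w1:T. ✓
w4: successors {w5}; [][]~p there: w5:T. ✓
w5: no successors, so <>[][]~p fails. ✗
— 4 worlds.
For []<><>~p:
w0: successors {w1}; <><>~p there: w1:F. ✗
w1: successors {w2, w5}; <><>~p there: w2:F, w5:F. ✗
w2: no successors, so []<><>~p holds vacuously. ✓
w3: successors {w1}; <><>~p there: w1:F. ✗
w4: successors {w5}; <><>~p there: w5:F. ✗
w5: no successors, so []<><>~p holds vacuously. ✓
— 2 worlds.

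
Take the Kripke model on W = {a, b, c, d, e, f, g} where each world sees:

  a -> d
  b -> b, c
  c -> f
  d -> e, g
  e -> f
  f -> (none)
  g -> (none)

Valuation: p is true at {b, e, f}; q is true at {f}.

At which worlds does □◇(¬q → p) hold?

{a, b, f, g}

a: successors {d}; ◇(¬q → p) there: d:T. ✓
b: successors {b, c}; ◇(¬q → p) there: b:T, c:T. ✓
c: successors {f}; ◇(¬q → p) there: f:F. ✗
d: successors {e, g}; ◇(¬q → p) there: e:T, g:F. ✗
e: successors {f}; ◇(¬q → p) there: f:F. ✗
f: no successors, so □◇(¬q → p) holds vacuously. ✓
g: no successors, so □◇(¬q → p) holds vacuously. ✓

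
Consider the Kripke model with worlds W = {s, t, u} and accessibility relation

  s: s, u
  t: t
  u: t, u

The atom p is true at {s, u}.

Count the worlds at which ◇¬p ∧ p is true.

s: ◇¬p is F, p is T. ✗
t: ◇¬p is T, p is F. ✗
u: ◇¬p is T, p is T. ✓
Satisfying worlds: {u}.

1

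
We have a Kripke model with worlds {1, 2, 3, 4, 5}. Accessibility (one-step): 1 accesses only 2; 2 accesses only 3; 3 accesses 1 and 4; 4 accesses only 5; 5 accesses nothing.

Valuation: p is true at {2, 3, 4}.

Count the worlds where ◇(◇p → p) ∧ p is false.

2

1: ◇(◇p → p) is T, p is F. ✗
2: ◇(◇p → p) is T, p is T. ✓
3: ◇(◇p → p) is T, p is T. ✓
4: ◇(◇p → p) is T, p is T. ✓
5: ◇(◇p → p) is F, p is F. ✗
Satisfying worlds: {2, 3, 4}.
So ◇(◇p → p) ∧ p fails at the other 2 worlds.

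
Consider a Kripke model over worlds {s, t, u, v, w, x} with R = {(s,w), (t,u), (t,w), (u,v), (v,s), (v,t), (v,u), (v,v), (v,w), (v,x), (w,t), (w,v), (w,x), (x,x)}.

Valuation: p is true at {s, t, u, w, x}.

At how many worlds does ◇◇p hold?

6

s: successors {w}; ◇p there: w:T. ✓
t: successors {u, w}; ◇p there: u:F, w:T. ✓
u: successors {v}; ◇p there: v:T. ✓
v: successors {s, t, u, v, w, x}; ◇p there: s:T, t:T, u:F, v:T, w:T, x:T. ✓
w: successors {t, v, x}; ◇p there: t:T, v:T, x:T. ✓
x: successors {x}; ◇p there: x:T. ✓
Satisfying worlds: {s, t, u, v, w, x}.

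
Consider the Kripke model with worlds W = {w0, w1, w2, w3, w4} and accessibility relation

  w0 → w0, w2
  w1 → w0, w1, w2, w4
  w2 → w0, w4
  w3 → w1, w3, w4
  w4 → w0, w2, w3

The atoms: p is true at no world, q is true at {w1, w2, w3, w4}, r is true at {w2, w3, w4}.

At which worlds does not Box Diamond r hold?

∅

w0: Box Diamond r is T. ✗
w1: Box Diamond r is T. ✗
w2: Box Diamond r is T. ✗
w3: Box Diamond r is T. ✗
w4: Box Diamond r is T. ✗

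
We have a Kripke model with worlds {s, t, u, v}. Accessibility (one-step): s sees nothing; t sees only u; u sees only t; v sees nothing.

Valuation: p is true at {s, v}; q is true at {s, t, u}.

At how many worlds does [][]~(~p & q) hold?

s: no successors, so [][]~(~p & q) holds vacuously. ✓
t: successors {u}; []~(~p & q) there: u:F. ✗
u: successors {t}; []~(~p & q) there: t:F. ✗
v: no successors, so [][]~(~p & q) holds vacuously. ✓
Satisfying worlds: {s, v}.

2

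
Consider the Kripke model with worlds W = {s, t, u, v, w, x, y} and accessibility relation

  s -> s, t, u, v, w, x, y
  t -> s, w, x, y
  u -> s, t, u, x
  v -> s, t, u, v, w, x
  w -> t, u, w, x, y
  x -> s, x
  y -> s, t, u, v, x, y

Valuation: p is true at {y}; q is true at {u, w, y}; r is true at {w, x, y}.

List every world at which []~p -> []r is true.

s: []~p is F, []r is F. ✓
t: []~p is F, []r is F. ✓
u: []~p is T, []r is F. ✗
v: []~p is T, []r is F. ✗
w: []~p is F, []r is F. ✓
x: []~p is T, []r is F. ✗
y: []~p is F, []r is F. ✓

{s, t, w, y}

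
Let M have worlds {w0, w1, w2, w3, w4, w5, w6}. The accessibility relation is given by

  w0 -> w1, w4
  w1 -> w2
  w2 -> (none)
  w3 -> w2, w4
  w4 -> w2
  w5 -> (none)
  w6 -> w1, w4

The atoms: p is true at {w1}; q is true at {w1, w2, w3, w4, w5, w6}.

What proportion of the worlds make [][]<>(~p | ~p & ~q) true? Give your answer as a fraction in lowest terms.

4/7

w0: successors {w1, w4}; []<>(~p | ~p & ~q) there: w1:F, w4:F. ✗
w1: successors {w2}; []<>(~p | ~p & ~q) there: w2:T. ✓
w2: no successors, so [][]<>(~p | ~p & ~q) holds vacuously. ✓
w3: successors {w2, w4}; []<>(~p | ~p & ~q) there: w2:T, w4:F. ✗
w4: successors {w2}; []<>(~p | ~p & ~q) there: w2:T. ✓
w5: no successors, so [][]<>(~p | ~p & ~q) holds vacuously. ✓
w6: successors {w1, w4}; []<>(~p | ~p & ~q) there: w1:F, w4:F. ✗
That's 4 of 7 worlds, so 4/7.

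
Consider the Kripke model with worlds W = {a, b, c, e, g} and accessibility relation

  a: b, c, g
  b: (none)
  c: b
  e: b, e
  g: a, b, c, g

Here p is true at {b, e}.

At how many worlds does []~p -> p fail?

0

a: []~p is F, p is F. ✓
b: []~p is T, p is T. ✓
c: []~p is F, p is F. ✓
e: []~p is F, p is T. ✓
g: []~p is F, p is F. ✓
Satisfying worlds: {a, b, c, e, g}.
So []~p -> p fails at the other 0 worlds.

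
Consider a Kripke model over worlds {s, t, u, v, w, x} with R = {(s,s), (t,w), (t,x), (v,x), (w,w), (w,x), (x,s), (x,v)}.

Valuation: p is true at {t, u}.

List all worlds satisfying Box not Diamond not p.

{u}

s: successors {s}; not Diamond not p there: s:F. ✗
t: successors {w, x}; not Diamond not p there: w:F, x:F. ✗
u: no successors, so Box not Diamond not p holds vacuously. ✓
v: successors {x}; not Diamond not p there: x:F. ✗
w: successors {w, x}; not Diamond not p there: w:F, x:F. ✗
x: successors {s, v}; not Diamond not p there: s:F, v:F. ✗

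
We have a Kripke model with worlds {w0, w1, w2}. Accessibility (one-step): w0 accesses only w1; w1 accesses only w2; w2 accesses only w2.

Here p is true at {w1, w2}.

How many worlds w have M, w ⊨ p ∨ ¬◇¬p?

3

w0: p is F, ¬◇¬p is T. ✓
w1: p is T, ¬◇¬p is T. ✓
w2: p is T, ¬◇¬p is T. ✓
Satisfying worlds: {w0, w1, w2}.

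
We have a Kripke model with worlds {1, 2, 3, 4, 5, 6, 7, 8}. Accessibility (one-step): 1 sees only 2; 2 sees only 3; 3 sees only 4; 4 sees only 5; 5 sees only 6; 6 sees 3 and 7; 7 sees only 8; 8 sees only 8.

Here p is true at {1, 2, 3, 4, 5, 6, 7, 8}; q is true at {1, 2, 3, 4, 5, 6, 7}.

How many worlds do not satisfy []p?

0

1: successors {2}; p there: 2:T. ✓
2: successors {3}; p there: 3:T. ✓
3: successors {4}; p there: 4:T. ✓
4: successors {5}; p there: 5:T. ✓
5: successors {6}; p there: 6:T. ✓
6: successors {3, 7}; p there: 3:T, 7:T. ✓
7: successors {8}; p there: 8:T. ✓
8: successors {8}; p there: 8:T. ✓
Satisfying worlds: {1, 2, 3, 4, 5, 6, 7, 8}.
So []p fails at the other 0 worlds.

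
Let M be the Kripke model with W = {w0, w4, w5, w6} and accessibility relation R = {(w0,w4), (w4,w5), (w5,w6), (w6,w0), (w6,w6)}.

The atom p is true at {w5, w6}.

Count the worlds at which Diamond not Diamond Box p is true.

w0: successors {w4}; not Diamond Box p there: w4:F. ✗
w4: successors {w5}; not Diamond Box p there: w5:T. ✓
w5: successors {w6}; not Diamond Box p there: w6:T. ✓
w6: successors {w0, w6}; not Diamond Box p there: w0:F, w6:T. ✓
Satisfying worlds: {w4, w5, w6}.

3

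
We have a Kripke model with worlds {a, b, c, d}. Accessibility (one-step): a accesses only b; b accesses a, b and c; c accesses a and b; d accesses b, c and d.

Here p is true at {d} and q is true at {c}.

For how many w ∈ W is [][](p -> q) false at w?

a: successors {b}; [](p -> q) there: b:T. ✓
b: successors {a, b, c}; [](p -> q) there: a:T, b:T, c:T. ✓
c: successors {a, b}; [](p -> q) there: a:T, b:T. ✓
d: successors {b, c, d}; [](p -> q) there: b:T, c:T, d:F. ✗
Satisfying worlds: {a, b, c}.
So [][](p -> q) fails at the other 1 world.

1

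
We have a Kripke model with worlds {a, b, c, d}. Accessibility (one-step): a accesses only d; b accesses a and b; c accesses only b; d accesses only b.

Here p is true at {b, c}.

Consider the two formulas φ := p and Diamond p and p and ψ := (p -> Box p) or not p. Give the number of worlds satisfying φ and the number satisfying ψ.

2 and 3

For p and Diamond p and p:
a: p and Diamond p is F, p is F. ✗
b: p and Diamond p is T, p is T. ✓
c: p and Diamond p is T, p is T. ✓
d: p and Diamond p is F, p is F. ✗
— 2 worlds.
For (p -> Box p) or not p:
a: p -> Box p is T, not p is T. ✓
b: p -> Box p is F, not p is F. ✗
c: p -> Box p is T, not p is F. ✓
d: p -> Box p is T, not p is T. ✓
— 3 worlds.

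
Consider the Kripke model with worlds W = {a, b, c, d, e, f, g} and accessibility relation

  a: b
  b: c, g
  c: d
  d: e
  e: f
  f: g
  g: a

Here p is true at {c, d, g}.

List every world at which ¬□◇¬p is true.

a: □◇¬p is F. ✓
b: □◇¬p is F. ✓
c: □◇¬p is T. ✗
d: □◇¬p is T. ✗
e: □◇¬p is F. ✓
f: □◇¬p is T. ✗
g: □◇¬p is T. ✗

{a, b, e}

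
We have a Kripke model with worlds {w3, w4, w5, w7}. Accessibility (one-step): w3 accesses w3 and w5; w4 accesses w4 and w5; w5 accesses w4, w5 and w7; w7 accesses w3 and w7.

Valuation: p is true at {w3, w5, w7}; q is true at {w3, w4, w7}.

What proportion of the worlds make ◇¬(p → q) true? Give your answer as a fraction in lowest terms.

3/4

w3: successors {w3, w5}; ¬(p → q) there: w3:F, w5:T. ✓
w4: successors {w4, w5}; ¬(p → q) there: w4:F, w5:T. ✓
w5: successors {w4, w5, w7}; ¬(p → q) there: w4:F, w5:T, w7:F. ✓
w7: successors {w3, w7}; ¬(p → q) there: w3:F, w7:F. ✗
That's 3 of 4 worlds, so 3/4.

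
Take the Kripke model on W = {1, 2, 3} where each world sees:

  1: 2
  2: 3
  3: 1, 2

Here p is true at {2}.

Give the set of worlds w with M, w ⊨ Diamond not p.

1: successors {2}; not p there: 2:F. ✗
2: successors {3}; not p there: 3:T. ✓
3: successors {1, 2}; not p there: 1:T, 2:F. ✓

{2, 3}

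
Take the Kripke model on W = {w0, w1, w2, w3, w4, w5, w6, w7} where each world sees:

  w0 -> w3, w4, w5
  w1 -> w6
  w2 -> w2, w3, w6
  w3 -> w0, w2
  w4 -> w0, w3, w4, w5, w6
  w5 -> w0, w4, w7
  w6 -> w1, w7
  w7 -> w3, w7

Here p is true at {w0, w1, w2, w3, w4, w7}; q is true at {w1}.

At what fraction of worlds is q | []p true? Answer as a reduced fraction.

5/8

w0: q is F, []p is F. ✗
w1: q is T, []p is F. ✓
w2: q is F, []p is F. ✗
w3: q is F, []p is T. ✓
w4: q is F, []p is F. ✗
w5: q is F, []p is T. ✓
w6: q is F, []p is T. ✓
w7: q is F, []p is T. ✓
That's 5 of 8 worlds, so 5/8.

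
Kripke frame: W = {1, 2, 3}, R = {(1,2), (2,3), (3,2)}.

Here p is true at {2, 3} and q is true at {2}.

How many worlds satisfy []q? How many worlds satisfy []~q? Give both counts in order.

For []q:
1: successors {2}; q there: 2:T. ✓
2: successors {3}; q there: 3:F. ✗
3: successors {2}; q there: 2:T. ✓
— 2 worlds.
For []~q:
1: successors {2}; ~q there: 2:F. ✗
2: successors {3}; ~q there: 3:T. ✓
3: successors {2}; ~q there: 2:F. ✗
— 1 world.

2 and 1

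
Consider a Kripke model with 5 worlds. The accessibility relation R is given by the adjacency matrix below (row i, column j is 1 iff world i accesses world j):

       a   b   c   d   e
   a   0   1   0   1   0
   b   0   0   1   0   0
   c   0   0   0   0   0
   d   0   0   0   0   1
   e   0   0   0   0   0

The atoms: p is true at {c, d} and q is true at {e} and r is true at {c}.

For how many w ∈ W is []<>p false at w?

3

a: successors {b, d}; <>p there: b:T, d:F. ✗
b: successors {c}; <>p there: c:F. ✗
c: no successors, so []<>p holds vacuously. ✓
d: successors {e}; <>p there: e:F. ✗
e: no successors, so []<>p holds vacuously. ✓
Satisfying worlds: {c, e}.
So []<>p fails at the other 3 worlds.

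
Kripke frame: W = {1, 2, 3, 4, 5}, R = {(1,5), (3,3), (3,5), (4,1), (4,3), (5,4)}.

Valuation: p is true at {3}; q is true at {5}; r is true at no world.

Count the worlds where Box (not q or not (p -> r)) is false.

2

1: successors {5}; not q or not (p -> r) there: 5:F. ✗
2: no successors, so Box (not q or not (p -> r)) holds vacuously. ✓
3: successors {3, 5}; not q or not (p -> r) there: 3:T, 5:F. ✗
4: successors {1, 3}; not q or not (p -> r) there: 1:T, 3:T. ✓
5: successors {4}; not q or not (p -> r) there: 4:T. ✓
Satisfying worlds: {2, 4, 5}.
So Box (not q or not (p -> r)) fails at the other 2 worlds.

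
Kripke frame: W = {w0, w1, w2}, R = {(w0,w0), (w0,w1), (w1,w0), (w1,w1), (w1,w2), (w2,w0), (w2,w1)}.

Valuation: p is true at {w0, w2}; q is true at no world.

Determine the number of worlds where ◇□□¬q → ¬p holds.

w0: ◇□□¬q is T, ¬p is F. ✗
w1: ◇□□¬q is T, ¬p is T. ✓
w2: ◇□□¬q is T, ¬p is F. ✗
Satisfying worlds: {w1}.

1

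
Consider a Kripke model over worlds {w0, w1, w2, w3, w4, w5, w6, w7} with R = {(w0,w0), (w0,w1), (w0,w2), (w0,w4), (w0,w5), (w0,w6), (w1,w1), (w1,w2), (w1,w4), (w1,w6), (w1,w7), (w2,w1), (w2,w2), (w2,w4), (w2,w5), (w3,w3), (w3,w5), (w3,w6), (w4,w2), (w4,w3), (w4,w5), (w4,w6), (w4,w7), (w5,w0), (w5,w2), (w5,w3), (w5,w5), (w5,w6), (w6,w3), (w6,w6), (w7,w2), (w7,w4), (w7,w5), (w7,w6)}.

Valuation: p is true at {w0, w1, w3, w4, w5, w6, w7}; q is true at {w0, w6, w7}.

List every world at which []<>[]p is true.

{w3, w6}

w0: successors {w0, w1, w2, w4, w5, w6}; <>[]p there: w0:T, w1:T, w2:F, w4:T, w5:T, w6:T. ✗
w1: successors {w1, w2, w4, w6, w7}; <>[]p there: w1:T, w2:F, w4:T, w6:T, w7:T. ✗
w2: successors {w1, w2, w4, w5}; <>[]p there: w1:T, w2:F, w4:T, w5:T. ✗
w3: successors {w3, w5, w6}; <>[]p there: w3:T, w5:T, w6:T. ✓
w4: successors {w2, w3, w5, w6, w7}; <>[]p there: w2:F, w3:T, w5:T, w6:T, w7:T. ✗
w5: successors {w0, w2, w3, w5, w6}; <>[]p there: w0:T, w2:F, w3:T, w5:T, w6:T. ✗
w6: successors {w3, w6}; <>[]p there: w3:T, w6:T. ✓
w7: successors {w2, w4, w5, w6}; <>[]p there: w2:F, w4:T, w5:T, w6:T. ✗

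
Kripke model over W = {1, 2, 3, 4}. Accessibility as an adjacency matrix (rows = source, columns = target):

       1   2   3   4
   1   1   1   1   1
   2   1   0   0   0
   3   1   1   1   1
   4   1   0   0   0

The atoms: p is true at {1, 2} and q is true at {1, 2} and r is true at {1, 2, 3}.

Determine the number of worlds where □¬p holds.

0

1: successors {1, 2, 3, 4}; ¬p there: 1:F, 2:F, 3:T, 4:T. ✗
2: successors {1}; ¬p there: 1:F. ✗
3: successors {1, 2, 3, 4}; ¬p there: 1:F, 2:F, 3:T, 4:T. ✗
4: successors {1}; ¬p there: 1:F. ✗
Satisfying worlds: ∅.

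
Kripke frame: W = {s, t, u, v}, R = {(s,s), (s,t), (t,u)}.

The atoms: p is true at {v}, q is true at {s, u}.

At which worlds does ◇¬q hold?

{s}

s: successors {s, t}; ¬q there: s:F, t:T. ✓
t: successors {u}; ¬q there: u:F. ✗
u: no successors, so ◇¬q fails. ✗
v: no successors, so ◇¬q fails. ✗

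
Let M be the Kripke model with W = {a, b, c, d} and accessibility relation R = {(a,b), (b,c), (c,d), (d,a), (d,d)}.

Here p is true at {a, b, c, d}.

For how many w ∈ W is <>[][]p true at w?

a: successors {b}; [][]p there: b:T. ✓
b: successors {c}; [][]p there: c:T. ✓
c: successors {d}; [][]p there: d:T. ✓
d: successors {a, d}; [][]p there: a:T, d:T. ✓
Satisfying worlds: {a, b, c, d}.

4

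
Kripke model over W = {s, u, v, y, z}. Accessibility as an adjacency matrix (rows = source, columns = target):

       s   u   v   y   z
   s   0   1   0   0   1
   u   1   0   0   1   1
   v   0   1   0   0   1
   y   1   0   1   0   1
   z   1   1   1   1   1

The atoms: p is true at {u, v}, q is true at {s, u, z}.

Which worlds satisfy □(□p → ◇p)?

s: successors {u, z}; □p → ◇p there: u:T, z:T. ✓
u: successors {s, y, z}; □p → ◇p there: s:T, y:T, z:T. ✓
v: successors {u, z}; □p → ◇p there: u:T, z:T. ✓
y: successors {s, v, z}; □p → ◇p there: s:T, v:T, z:T. ✓
z: successors {s, u, v, y, z}; □p → ◇p there: s:T, u:T, v:T, y:T, z:T. ✓

{s, u, v, y, z}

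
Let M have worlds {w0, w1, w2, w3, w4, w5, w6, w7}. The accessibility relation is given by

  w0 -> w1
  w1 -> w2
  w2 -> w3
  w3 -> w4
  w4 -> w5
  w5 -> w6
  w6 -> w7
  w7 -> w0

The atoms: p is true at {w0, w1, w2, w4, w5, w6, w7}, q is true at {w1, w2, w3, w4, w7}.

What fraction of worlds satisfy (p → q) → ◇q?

w0: p → q is F, ◇q is T. ✓
w1: p → q is T, ◇q is T. ✓
w2: p → q is T, ◇q is T. ✓
w3: p → q is T, ◇q is T. ✓
w4: p → q is T, ◇q is F. ✗
w5: p → q is F, ◇q is F. ✓
w6: p → q is F, ◇q is T. ✓
w7: p → q is T, ◇q is F. ✗
That's 6 of 8 worlds, so 6/8 = 3/4.

3/4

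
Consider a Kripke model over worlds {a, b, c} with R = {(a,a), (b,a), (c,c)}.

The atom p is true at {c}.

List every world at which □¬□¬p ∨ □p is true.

{c}

a: □¬□¬p is F, □p is F. ✗
b: □¬□¬p is F, □p is F. ✗
c: □¬□¬p is T, □p is T. ✓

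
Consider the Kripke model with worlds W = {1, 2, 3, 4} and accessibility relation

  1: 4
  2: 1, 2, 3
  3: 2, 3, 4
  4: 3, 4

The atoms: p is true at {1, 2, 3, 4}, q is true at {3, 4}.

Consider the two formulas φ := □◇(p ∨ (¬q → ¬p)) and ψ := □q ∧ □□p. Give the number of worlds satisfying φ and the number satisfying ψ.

For □◇(p ∨ (¬q → ¬p)):
1: successors {4}; ◇(p ∨ (¬q → ¬p)) there: 4:T. ✓
2: successors {1, 2, 3}; ◇(p ∨ (¬q → ¬p)) there: 1:T, 2:T, 3:T. ✓
3: successors {2, 3, 4}; ◇(p ∨ (¬q → ¬p)) there: 2:T, 3:T, 4:T. ✓
4: successors {3, 4}; ◇(p ∨ (¬q → ¬p)) there: 3:T, 4:T. ✓
— 4 worlds.
For □q ∧ □□p:
1: □q is T, □□p is T. ✓
2: □q is F, □□p is T. ✗
3: □q is F, □□p is T. ✗
4: □q is T, □□p is T. ✓
— 2 worlds.

4 and 2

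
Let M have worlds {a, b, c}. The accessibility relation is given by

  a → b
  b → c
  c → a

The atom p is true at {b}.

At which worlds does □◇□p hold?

{b}

a: successors {b}; ◇□p there: b:F. ✗
b: successors {c}; ◇□p there: c:T. ✓
c: successors {a}; ◇□p there: a:F. ✗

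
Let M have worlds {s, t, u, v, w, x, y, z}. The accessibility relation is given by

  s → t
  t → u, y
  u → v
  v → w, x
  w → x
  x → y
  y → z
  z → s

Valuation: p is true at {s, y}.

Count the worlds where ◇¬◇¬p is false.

s: successors {t}; ¬◇¬p there: t:F. ✗
t: successors {u, y}; ¬◇¬p there: u:F, y:F. ✗
u: successors {v}; ¬◇¬p there: v:F. ✗
v: successors {w, x}; ¬◇¬p there: w:F, x:T. ✓
w: successors {x}; ¬◇¬p there: x:T. ✓
x: successors {y}; ¬◇¬p there: y:F. ✗
y: successors {z}; ¬◇¬p there: z:T. ✓
z: successors {s}; ¬◇¬p there: s:F. ✗
Satisfying worlds: {v, w, y}.
So ◇¬◇¬p fails at the other 5 worlds.

5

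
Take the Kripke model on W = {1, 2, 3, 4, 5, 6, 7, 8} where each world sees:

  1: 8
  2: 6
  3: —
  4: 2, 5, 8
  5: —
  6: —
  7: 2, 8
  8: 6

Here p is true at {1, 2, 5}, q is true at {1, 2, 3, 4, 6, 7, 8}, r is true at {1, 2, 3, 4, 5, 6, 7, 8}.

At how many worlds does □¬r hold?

3

1: successors {8}; ¬r there: 8:F. ✗
2: successors {6}; ¬r there: 6:F. ✗
3: no successors, so □¬r holds vacuously. ✓
4: successors {2, 5, 8}; ¬r there: 2:F, 5:F, 8:F. ✗
5: no successors, so □¬r holds vacuously. ✓
6: no successors, so □¬r holds vacuously. ✓
7: successors {2, 8}; ¬r there: 2:F, 8:F. ✗
8: successors {6}; ¬r there: 6:F. ✗
Satisfying worlds: {3, 5, 6}.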